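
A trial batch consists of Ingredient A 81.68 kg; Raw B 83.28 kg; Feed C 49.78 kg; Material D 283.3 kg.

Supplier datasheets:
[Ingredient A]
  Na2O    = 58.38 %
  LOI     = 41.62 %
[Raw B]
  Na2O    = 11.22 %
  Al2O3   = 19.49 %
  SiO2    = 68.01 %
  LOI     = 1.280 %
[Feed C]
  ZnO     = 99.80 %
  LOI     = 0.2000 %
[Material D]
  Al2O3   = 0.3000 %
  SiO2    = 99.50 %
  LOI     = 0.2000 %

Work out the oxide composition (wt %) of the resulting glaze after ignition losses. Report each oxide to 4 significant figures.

Mid-chain values are shown, rounded to 4 significant digits, at each printed step; the working math carries full precision in all steps — every reported result is rounded once only — derived quantities are computed from the batch weights for 462.3 kg of glass in full precision (LOI, four oxide percentages, the yield, net glass mass, the totals) as they appear in problem or answer.
Per-oxide mass from batch:
  Na2O: 81.68·0.5838 + 83.28·0.1122 = 57.03 kg
  ZnO: 49.78·0.9980 = 49.68 kg
  Al2O3: 83.28·0.1949 + 283.3·0.003000 = 17.08 kg
  SiO2: 83.28·0.6801 + 283.3·0.9950 = 338.5 kg
LOI: 81.68·0.4162 + 83.28·0.01280 + 49.78·0.002000 + 283.3·0.002000 = 35.73 kg
batch − LOI leaves glass = 498.0 − 35.73 = 462.3 kg (equal to the oxide-mass sum)
wt %: oxide over glass, times 100

Glass mass = 462.3 kg (batch 498.0 − LOI 35.73).
Composition: Na2O 12.34%, ZnO 10.75%, Al2O3 3.695%, SiO2 73.22%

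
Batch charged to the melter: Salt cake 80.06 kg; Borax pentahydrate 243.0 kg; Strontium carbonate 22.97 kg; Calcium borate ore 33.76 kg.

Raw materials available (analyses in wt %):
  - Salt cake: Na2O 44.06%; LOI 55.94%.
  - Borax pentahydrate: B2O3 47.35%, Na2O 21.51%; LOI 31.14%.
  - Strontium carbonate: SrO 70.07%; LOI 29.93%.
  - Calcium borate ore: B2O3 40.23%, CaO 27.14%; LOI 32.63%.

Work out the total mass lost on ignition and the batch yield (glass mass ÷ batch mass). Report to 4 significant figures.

LOI loss = 138.3 kg; glass = 241.4 kg; yield = 63.57%

In-progress results are displayed (rounded to 4 significant figures) as written. All internal work holds full precision all the way through — each reported value is rounded just once. Derived quantities (the totals, the yield, four oxide percentages, ignition loss, glass mass) are computed in full float precision starting from the weights at 241.4 kg of glass, as they appear in the problem or the answer.
Ignition loss by material:
  Salt cake: 80.06 × 0.5594 = 44.79 kg
  Borax pentahydrate: 243.0 × 0.3114 = 75.67 kg
  Strontium carbonate: 22.97 × 0.2993 = 6.875 kg
  Calcium borate ore: 33.76 × 0.3263 = 11.02 kg
Total LOI = 138.3 kg
Glass = batch − LOI = 379.8 − 138.3 = 241.4 kg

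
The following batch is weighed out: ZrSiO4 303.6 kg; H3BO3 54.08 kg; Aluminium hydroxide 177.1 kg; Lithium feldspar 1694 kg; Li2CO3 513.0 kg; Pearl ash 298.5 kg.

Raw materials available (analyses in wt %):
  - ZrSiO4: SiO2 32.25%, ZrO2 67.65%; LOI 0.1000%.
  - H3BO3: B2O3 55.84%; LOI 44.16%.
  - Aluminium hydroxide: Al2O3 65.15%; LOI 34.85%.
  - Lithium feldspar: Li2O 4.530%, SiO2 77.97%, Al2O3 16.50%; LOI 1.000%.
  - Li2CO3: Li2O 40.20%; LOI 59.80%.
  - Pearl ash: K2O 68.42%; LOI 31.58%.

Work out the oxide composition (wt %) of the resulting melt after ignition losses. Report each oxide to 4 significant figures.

Rounding to four significant figures governs each in-between result as displayed; every computation maintains exact precision from start to finish; each reported figure is rounded once only; the derived quantities (the six compositions, glass mass, yield, LOI, the totals) are recomputed from the weighed amounts on 2536 kg of glass in exact precision as quoted within question or answer.
Per-oxide mass from batch:
  Li2O: 1694·0.04530 + 513.0·0.4020 = 283.0 kg
  SiO2: 303.6·0.3225 + 1694·0.7797 = 1419 kg
  ZrO2: 303.6·0.6765 = 205.4 kg
  Al2O3: 177.1·0.6515 + 1694·0.1650 = 394.9 kg
  K2O: 298.5·0.6842 = 204.2 kg
  B2O3: 54.08·0.5584 = 30.20 kg
LOI: 303.6·0.001000 + 54.08·0.4416 + 177.1·0.3485 + 1694·0.01000 + 513.0·0.5980 + 298.5·0.3158 = 503.9 kg
The glass mass, total less LOI, = 3040 − 503.9 = 2536 kg (equal to the oxide-mass sum)
oxide / glass × 100 gives the wt %

Glass mass = 2536 kg (batch 3040 − LOI 503.9).
Composition: Li2O 11.16%, SiO2 55.93%, ZrO2 8.098%, Al2O3 15.57%, K2O 8.052%, B2O3 1.191%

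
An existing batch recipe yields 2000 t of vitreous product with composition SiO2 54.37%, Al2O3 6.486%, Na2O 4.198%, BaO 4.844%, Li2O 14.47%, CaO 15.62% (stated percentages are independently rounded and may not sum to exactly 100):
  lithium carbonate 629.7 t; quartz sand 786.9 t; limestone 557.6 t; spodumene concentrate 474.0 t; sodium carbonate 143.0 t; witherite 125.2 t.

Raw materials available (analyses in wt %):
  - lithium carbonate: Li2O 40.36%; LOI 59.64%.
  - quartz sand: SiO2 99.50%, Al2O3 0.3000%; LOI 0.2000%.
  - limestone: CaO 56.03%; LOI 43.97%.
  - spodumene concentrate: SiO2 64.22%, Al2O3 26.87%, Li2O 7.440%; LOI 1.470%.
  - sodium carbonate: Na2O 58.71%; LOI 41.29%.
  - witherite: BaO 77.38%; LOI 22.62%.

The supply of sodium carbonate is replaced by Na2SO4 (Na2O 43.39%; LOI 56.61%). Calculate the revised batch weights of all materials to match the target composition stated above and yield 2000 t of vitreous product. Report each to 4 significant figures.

Every computation carries full precision through the solve; working values are shown, rounded to 4 significant digits, in the working — every reported value takes a single rounding. Derived quantities (LOI, the six compositions, net glass mass, totals, yield) are carried from the weighed amounts for 2000 t of glass at exact precision as written in either problem or answer.
Per-oxide target masses for 2000 t vitreous product:
  SiO2: 54.37% × 2000 = 1087 t
  Al2O3: 6.486% × 2000 = 129.7 t
  Na2O: 4.198% × 2000 = 83.96 t
  BaO: 4.844% × 2000 = 96.88 t
  Li2O: 14.47% × 2000 = 289.4 t
  CaO: 15.62% × 2000 = 312.4 t
A balance pass over the oxides, with the batch weights as given, at the basis given (delivered sums recover each target up to rounding of the answer):
  SiO2: 786.9·0.9950 + 474.0·0.6422 = 1087 t (target 1087 t)
  Al2O3: 786.9·0.003000 + 474.0·0.2687 = 129.7 t (target 129.7 t)
  Na2O: 193.5·0.4339 = 83.96 t (target 83.96 t)
  BaO: 125.2·0.7738 = 96.88 t (target 96.88 t)
  Li2O: 629.7·0.4036 + 474.0·0.07440 = 289.4 t (target 289.4 t)
  CaO: 557.6·0.5603 = 312.4 t (target 312.4 t)
Glass-mass sanity pass: total batch − LOI = 2000 t (per-oxide target masses sum to 2000 t; against the stated basis, 2000 t — rounding explains the deltas).
Batch total: Σ batch = 2767 t; the LOI term Σ batch·LOI equals 767.1 t; glass ÷ batch gives a yield of 72.27%.

Revised batch per 2000 t vitreous product:
  lithium carbonate: 629.7 t
  quartz sand: 786.9 t
  limestone: 557.6 t
  spodumene concentrate: 474.0 t
  Na2SO4: 193.5 t
  witherite: 125.2 t
Total batch = 2767 t; LOI loss = 767.1 t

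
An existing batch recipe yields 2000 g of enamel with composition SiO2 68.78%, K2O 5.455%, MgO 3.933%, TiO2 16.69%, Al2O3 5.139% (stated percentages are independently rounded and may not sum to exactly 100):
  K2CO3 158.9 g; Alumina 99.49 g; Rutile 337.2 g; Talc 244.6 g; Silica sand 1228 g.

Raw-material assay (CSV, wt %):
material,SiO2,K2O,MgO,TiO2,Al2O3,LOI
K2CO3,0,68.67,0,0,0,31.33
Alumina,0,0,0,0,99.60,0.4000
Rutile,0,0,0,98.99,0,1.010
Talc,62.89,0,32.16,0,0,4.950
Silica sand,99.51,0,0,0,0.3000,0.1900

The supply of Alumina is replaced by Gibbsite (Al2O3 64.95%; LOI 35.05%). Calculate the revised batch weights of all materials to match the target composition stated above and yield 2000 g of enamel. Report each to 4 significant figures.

Values along the way are displayed, rounded to 4 significant digits, as written — all arithmetic holds exact precision from start to finish; each reported result sees exactly one rounding; all derived quantities are computed using the weight values per 2000 g of glass in full precision (totals, the five compositions, glass mass, the yield, LOI), as set out in the question or the answer.
Target oxide masses per 2000 g enamel:
  SiO2: 68.78% × 2000 = 1376 g
  K2O: 5.455% × 2000 = 109.1 g
  MgO: 3.933% × 2000 = 78.66 g
  TiO2: 16.69% × 2000 = 333.8 g
  Al2O3: 5.139% × 2000 = 102.8 g
Sums-versus-targets review using the reported weights, at the basis given (delivered sums recover each target within answer rounding):
  SiO2: 244.6·0.6289 + 1228·0.9951 = 1376 g (target 1376 g)
  K2O: 158.9·0.6867 = 109.1 g (target 109.1 g)
  MgO: 244.6·0.3216 = 78.66 g (target 78.66 g)
  TiO2: 337.2·0.9899 = 333.8 g (target 333.8 g)
  Al2O3: 152.6·0.6495 + 1228·0.003000 = 102.8 g (target 102.8 g)
Glass-mass closure: whole batch net of LOI = 2000 g (targets for the oxides total 2000 g; versus the stated basis of 2000 g — any gap is answer rounding).
Batch grand total — Σ batch = 2121 g; Σ batch·LOI gives LOI loss = 121.1 g; yield, glass over the total, = 94.29%.

Revised batch per 2000 g enamel:
  K2CO3: 158.9 g
  Gibbsite: 152.6 g
  Rutile: 337.2 g
  Talc: 244.6 g
  Silica sand: 1228 g
Total batch = 2121 g; LOI loss = 121.1 g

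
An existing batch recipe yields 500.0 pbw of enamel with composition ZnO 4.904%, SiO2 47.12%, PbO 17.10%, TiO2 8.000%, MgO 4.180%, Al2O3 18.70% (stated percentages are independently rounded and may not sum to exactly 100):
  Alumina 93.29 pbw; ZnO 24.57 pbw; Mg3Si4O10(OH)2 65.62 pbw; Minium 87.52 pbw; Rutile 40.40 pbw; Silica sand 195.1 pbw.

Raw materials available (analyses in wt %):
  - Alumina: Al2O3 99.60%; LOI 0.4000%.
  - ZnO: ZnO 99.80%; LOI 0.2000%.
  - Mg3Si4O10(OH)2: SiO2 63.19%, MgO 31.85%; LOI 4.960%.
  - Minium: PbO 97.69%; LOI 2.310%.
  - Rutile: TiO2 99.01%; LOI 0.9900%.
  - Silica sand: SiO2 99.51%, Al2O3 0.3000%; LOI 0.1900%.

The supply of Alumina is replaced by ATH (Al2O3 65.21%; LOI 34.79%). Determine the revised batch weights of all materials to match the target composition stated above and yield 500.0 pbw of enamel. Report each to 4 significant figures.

Revised batch per 500.0 pbw enamel:
  ATH: 142.5 pbw
  ZnO: 24.57 pbw
  Mg3Si4O10(OH)2: 65.62 pbw
  Minium: 87.52 pbw
  Rutile: 40.40 pbw
  Silica sand: 195.1 pbw
Total batch = 555.7 pbw; LOI loss = 55.67 pbw

The working math holds full float precision through every step — the intermediate values are displayed (rounded to 4 significant digits) alongside each step — each reported figure sees exactly one rounding; derived quantities, including glass mass, six oxide percentages, yield, totals, LOI, are recomputed using the weight values for 500.0 pbw of glass in full float precision exactly as printed in the problem or the answer.
Oxide mass targets, per 500.0 pbw enamel:
  ZnO: 4.904% × 500.0 = 24.52 pbw
  SiO2: 47.12% × 500.0 = 235.6 pbw
  PbO: 17.10% × 500.0 = 85.50 pbw
  TiO2: 8.000% × 500.0 = 40.00 pbw
  MgO: 4.180% × 500.0 = 20.90 pbw
  Al2O3: 18.70% × 500.0 = 93.50 pbw
Sums-versus-targets review applying the batch weights above, under the basis named above (sums match the target masses net of answer rounding effects):
  ZnO: 24.57·0.9980 = 24.52 pbw (target 24.52 pbw)
  SiO2: 65.62·0.6319 + 195.1·0.9951 = 235.6 pbw (target 235.6 pbw)
  PbO: 87.52·0.9769 = 85.50 pbw (target 85.50 pbw)
  TiO2: 40.40·0.9901 = 40.00 pbw (target 40.00 pbw)
  MgO: 65.62·0.3185 = 20.90 pbw (target 20.90 pbw)
  Al2O3: 142.5·0.6521 + 195.1·0.003000 = 93.51 pbw (target 93.50 pbw)
Glass-mass closure: Σ batch − LOI loss = 500.0 pbw (targets for the oxides total 500.0 pbw; stated basis 500.0 pbw — any gap is answer rounding).
Whole-batch sum: Σ batch = 555.7 pbw; loss to ignition Σ batch·LOI = 55.67 pbw; yield, glass over the total, = 89.98%.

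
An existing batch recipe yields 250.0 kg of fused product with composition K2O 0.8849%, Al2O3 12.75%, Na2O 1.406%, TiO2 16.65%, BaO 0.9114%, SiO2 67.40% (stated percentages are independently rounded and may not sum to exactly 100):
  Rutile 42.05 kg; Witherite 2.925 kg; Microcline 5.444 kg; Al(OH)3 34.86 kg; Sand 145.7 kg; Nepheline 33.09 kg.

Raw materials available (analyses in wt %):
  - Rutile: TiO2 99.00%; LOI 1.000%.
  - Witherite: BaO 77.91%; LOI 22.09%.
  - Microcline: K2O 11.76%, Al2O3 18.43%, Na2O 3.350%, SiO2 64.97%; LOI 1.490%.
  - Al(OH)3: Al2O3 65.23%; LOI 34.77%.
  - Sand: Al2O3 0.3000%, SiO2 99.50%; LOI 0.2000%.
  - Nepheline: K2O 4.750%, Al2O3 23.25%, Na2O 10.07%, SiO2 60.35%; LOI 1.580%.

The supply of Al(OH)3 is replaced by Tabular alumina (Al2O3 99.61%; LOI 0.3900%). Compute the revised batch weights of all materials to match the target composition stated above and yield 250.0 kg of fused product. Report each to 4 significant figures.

All internal work carries exact precision all the way through. The intermediate values are shown rounded to four significant digits on the page — every reported result undergoes a single rounding. The derived quantities, including totals, the yield, ignition loss, six oxide percentages, glass mass, are carried starting from the weights per 250.0 kg of glass at exact precision, precisely as stated by the question or the answer.
Oxide-by-oxide targets in 250.0 kg fused product:
  K2O: 0.8849% × 250.0 = 2.212 kg
  Al2O3: 12.75% × 250.0 = 31.88 kg
  Na2O: 1.406% × 250.0 = 3.515 kg
  TiO2: 16.65% × 250.0 = 41.62 kg
  BaO: 0.9114% × 250.0 = 2.278 kg
  SiO2: 67.40% × 250.0 = 168.5 kg
Oxide-by-oxide audit per the reported batch figures, on the stated basis (target by target, the sums agree net of answer rounding effects):
  K2O: 5.444·0.1176 + 33.09·0.04750 = 2.212 kg (target 2.212 kg)
  Al2O3: 5.444·0.1843 + 22.83·0.9961 + 145.7·0.003000 + 33.09·0.2325 = 31.87 kg (target 31.88 kg)
  Na2O: 5.444·0.03350 + 33.09·0.1007 = 3.515 kg (target 3.515 kg)
  TiO2: 42.05·0.9900 = 41.63 kg (target 41.62 kg)
  BaO: 2.925·0.7791 = 2.279 kg (target 2.278 kg)
  SiO2: 5.444·0.6497 + 145.7·0.9950 + 33.09·0.6035 = 168.5 kg (target 168.5 kg)
Auditing the glass mass value: Σ batch − LOI loss = 250.0 kg (the targets, summed, come to 250.0 kg; with the basis standing at 250.0 kg — rounding explains the deltas).
Summing the batch: Σ batch = 252.0 kg; Σ batch·LOI gives LOI loss = 2.051 kg; yield, glass over the total, = 99.19%.

Revised batch per 250.0 kg fused product:
  Rutile: 42.05 kg
  Witherite: 2.925 kg
  Microcline: 5.444 kg
  Tabular alumina: 22.83 kg
  Sand: 145.7 kg
  Nepheline: 33.09 kg
Total batch = 252.0 kg; LOI loss = 2.051 kg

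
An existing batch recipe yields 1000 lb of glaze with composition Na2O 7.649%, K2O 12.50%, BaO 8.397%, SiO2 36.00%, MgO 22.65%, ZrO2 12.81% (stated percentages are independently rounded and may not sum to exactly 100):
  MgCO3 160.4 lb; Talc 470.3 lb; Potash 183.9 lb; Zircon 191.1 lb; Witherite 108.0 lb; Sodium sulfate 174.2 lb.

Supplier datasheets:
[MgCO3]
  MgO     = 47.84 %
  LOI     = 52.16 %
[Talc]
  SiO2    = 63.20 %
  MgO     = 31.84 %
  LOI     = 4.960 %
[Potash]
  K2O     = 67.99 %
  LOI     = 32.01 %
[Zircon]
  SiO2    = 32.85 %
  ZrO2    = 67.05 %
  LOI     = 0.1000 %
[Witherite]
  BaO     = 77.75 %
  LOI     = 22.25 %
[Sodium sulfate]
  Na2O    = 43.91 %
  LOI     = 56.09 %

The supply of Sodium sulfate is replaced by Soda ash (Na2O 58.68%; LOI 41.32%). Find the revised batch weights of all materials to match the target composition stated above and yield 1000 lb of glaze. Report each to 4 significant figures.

Values along the way are displayed with 4-significant-figure rounding in the printout — each numeric step runs at full precision end to end — every reported number takes a single rounding. The derived quantities are computed from the weighed amounts per 1000 lb of glass at full precision (six oxide percentages, yield, the totals, glass mass, ignition loss), exactly as shown in question or answer.
Target oxide masses per 1000 lb glaze:
  Na2O: 7.649% × 1000 = 76.49 lb
  K2O: 12.50% × 1000 = 125.0 lb
  BaO: 8.397% × 1000 = 83.97 lb
  SiO2: 36.00% × 1000 = 360.0 lb
  MgO: 22.65% × 1000 = 226.5 lb
  ZrO2: 12.81% × 1000 = 128.1 lb
Balance tally, oxide-wise, per the reported batch figures, versus the basis set out (each sum matches its target mass once rounding is allowed for):
  Na2O: 130.4·0.5868 = 76.52 lb (target 76.49 lb)
  K2O: 183.9·0.6799 = 125.0 lb (target 125.0 lb)
  BaO: 108.0·0.7775 = 83.97 lb (target 83.97 lb)
  SiO2: 470.3·0.6320 + 191.1·0.3285 = 360.0 lb (target 360.0 lb)
  MgO: 160.4·0.4784 + 470.3·0.3184 = 226.5 lb (target 226.5 lb)
  ZrO2: 191.1·0.6705 = 128.1 lb (target 128.1 lb)
Glass-mass sanity pass: total batch − LOI = 1000 lb (summing oxide targets gives 1000 lb; with the basis standing at 1000 lb — gaps are rounding artifacts).
Whole-batch sum: Σ batch = 1244 lb; the LOI term Σ batch·LOI equals 244.0 lb; the yield ratio, glass ÷ batch: 80.39%.

Revised batch per 1000 lb glaze:
  MgCO3: 160.4 lb
  Talc: 470.3 lb
  Potash: 183.9 lb
  Zircon: 191.1 lb
  Witherite: 108.0 lb
  Soda ash: 130.4 lb
Total batch = 1244 lb; LOI loss = 244.0 lb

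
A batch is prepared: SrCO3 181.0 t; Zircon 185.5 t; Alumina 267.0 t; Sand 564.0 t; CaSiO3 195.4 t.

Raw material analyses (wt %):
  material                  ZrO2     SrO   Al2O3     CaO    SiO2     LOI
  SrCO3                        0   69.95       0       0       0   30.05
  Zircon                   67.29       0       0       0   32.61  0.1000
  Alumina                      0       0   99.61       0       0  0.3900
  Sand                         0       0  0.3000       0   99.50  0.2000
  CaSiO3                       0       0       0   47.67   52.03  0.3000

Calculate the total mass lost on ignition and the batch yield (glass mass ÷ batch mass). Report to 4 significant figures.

LOI loss = 57.33 t; glass = 1336 t; yield = 95.88%

The whole derivation keeps full precision at every stage — working values are displayed, with 4-significant-figure rounding, on the page — each reported number includes exactly one rounding; the derived quantities are computed at full float precision (the yield, totals, net glass mass, LOI, five oxide percentages) starting from the weights at 1336 t of glass, precisely as stated by question or answer.
LOI of each material in turn:
  SrCO3: 181.0 × 0.3005 = 54.39 t
  Zircon: 185.5 × 0.001000 = 0.1855 t
  Alumina: 267.0 × 0.003900 = 1.041 t
  Sand: 564.0 × 0.002000 = 1.128 t
  CaSiO3: 195.4 × 0.003000 = 0.5862 t
Total LOI = 57.33 t
Glass = batch − LOI = 1393 − 57.33 = 1336 t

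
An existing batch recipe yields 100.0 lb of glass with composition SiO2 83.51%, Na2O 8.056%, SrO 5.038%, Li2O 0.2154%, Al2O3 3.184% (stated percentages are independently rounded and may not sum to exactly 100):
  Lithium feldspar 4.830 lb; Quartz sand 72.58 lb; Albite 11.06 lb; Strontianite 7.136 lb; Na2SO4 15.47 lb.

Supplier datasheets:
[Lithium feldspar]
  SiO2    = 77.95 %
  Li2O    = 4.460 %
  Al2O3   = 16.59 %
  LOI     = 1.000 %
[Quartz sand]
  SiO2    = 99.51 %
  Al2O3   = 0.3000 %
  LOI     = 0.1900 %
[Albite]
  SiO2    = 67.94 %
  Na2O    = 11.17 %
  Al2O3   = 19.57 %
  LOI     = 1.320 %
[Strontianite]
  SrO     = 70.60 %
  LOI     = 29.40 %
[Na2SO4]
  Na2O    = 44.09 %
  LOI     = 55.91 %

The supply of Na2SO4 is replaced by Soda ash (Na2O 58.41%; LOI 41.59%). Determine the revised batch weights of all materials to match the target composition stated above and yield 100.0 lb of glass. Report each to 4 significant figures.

In-progress results are printed rounded to four significant figures in the printout. Each numeric step maintains full float precision through the solve — each reported number takes a single rounding — the derived quantities are recomputed from the batch weights for 100.0 lb of glass at full precision (glass mass, LOI, five oxide percentages, totals, the yield), precisely as stated by the problem or answer text.
Per-oxide target masses for 100.0 lb glass:
  SiO2: 83.51% × 100.0 = 83.51 lb
  Na2O: 8.056% × 100.0 = 8.056 lb
  SrO: 5.038% × 100.0 = 5.038 lb
  Li2O: 0.2154% × 100.0 = 0.2154 lb
  Al2O3: 3.184% × 100.0 = 3.184 lb
Mass-balance tally per oxide from the weights as reported, versus the basis set out (each sum matches its target mass given rounding of the digits):
  SiO2: 4.830·0.7795 + 72.58·0.9951 + 11.06·0.6794 = 83.50 lb (target 83.51 lb)
  Na2O: 11.06·0.1117 + 11.68·0.5841 = 8.058 lb (target 8.056 lb)
  SrO: 7.136·0.7060 = 5.038 lb (target 5.038 lb)
  Li2O: 4.830·0.04460 = 0.2154 lb (target 0.2154 lb)
  Al2O3: 4.830·0.1659 + 72.58·0.003000 + 11.06·0.1957 = 3.183 lb (target 3.184 lb)
Auditing the glass mass value: the batch minus its LOI: 100.0 lb (summing oxide targets gives 100.0 lb; the stated basis being 100.0 lb — gaps are rounding artifacts).
Summing the batch: Σ batch = 107.3 lb; LOI loss = Σ batch·LOI = 7.288 lb; the yield ratio, glass ÷ batch: 93.21%.

Revised batch per 100.0 lb glass:
  Lithium feldspar: 4.830 lb
  Quartz sand: 72.58 lb
  Albite: 11.06 lb
  Strontianite: 7.136 lb
  Soda ash: 11.68 lb
Total batch = 107.3 lb; LOI loss = 7.288 lb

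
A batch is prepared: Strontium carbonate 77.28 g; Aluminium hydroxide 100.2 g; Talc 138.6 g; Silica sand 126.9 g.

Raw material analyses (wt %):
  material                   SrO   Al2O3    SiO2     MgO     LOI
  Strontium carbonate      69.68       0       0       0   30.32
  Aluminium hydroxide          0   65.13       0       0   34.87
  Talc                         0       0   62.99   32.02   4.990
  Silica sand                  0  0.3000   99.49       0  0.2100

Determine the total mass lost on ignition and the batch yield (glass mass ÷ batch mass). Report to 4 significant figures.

LOI loss = 65.55 g; glass = 377.4 g; yield = 85.20%

In-progress results appear (rounded to four significant digits) alongside each step — every computation carries full precision at each step — each reported result sees exactly one rounding. All derived quantities, which include yield, four oxide percentages, totals, net glass mass, ignition loss, are carried in full precision, exactly as printed in the problem or the answer, using the weight values on 377.4 g of glass.
Loss on ignition, line by line:
  Strontium carbonate: 77.28 × 0.3032 = 23.43 g
  Aluminium hydroxide: 100.2 × 0.3487 = 34.94 g
  Talc: 138.6 × 0.04990 = 6.916 g
  Silica sand: 126.9 × 0.002100 = 0.2665 g
Total LOI = 65.55 g
Glass = batch − LOI = 443.0 − 65.55 = 377.4 g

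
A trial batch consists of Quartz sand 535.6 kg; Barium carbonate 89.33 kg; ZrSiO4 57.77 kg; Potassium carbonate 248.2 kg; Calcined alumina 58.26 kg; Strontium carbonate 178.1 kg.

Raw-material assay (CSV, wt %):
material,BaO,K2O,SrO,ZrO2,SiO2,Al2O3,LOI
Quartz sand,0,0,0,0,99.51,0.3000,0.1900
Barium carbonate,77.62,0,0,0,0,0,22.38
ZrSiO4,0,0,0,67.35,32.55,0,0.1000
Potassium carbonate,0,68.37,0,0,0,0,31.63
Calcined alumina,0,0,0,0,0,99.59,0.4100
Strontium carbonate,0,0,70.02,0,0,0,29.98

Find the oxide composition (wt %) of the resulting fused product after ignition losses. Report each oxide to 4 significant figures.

Glass mass = 1014 kg (batch 1167 − LOI 153.2).
Composition: BaO 6.838%, K2O 16.73%, SrO 12.30%, ZrO2 3.837%, SiO2 54.41%, Al2O3 5.880%

Full precision is kept at each step — the intermediate values appear, rounded to four significant figures, between the steps. Every reported number is rounded once only; all derived quantities are re-derived from the batch weights per 1014 kg of glass at full precision (net glass mass, the yield, totals, the six compositions, LOI) as they appear in problem or answer.
Delivered oxide masses:
  BaO: 89.33·0.7762 = 69.34 kg
  K2O: 248.2·0.6837 = 169.7 kg
  SrO: 178.1·0.7002 = 124.7 kg
  ZrO2: 57.77·0.6735 = 38.91 kg
  SiO2: 535.6·0.9951 + 57.77·0.3255 = 551.8 kg
  Al2O3: 535.6·0.003000 + 58.26·0.9959 = 59.63 kg
LOI: 535.6·0.001900 + 89.33·0.2238 + 57.77·0.001000 + 248.2·0.3163 + 58.26·0.004100 + 178.1·0.2998 = 153.2 kg
Glass = total batch minus LOI = 1167 − 153.2 = 1014 kg (equal to the oxide-mass sum)
wt %: oxide over glass, times 100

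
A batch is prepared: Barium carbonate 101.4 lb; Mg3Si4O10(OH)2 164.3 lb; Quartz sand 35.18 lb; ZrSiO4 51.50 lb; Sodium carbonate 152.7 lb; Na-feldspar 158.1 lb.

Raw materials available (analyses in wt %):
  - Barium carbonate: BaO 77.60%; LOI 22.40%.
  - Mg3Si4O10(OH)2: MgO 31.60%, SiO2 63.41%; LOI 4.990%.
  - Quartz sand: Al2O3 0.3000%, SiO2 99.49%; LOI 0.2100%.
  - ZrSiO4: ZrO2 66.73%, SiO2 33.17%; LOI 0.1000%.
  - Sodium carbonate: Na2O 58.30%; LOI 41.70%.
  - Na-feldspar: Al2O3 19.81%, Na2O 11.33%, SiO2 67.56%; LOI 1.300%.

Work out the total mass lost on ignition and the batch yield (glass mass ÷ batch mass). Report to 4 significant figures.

The working math keeps full float precision from first step to last. Working values are shown with 4-significant-figure rounding alongside each step. Each reported value is rounded just once; the derived quantities are recomputed from the batch weights at 566.4 lb of glass at full precision (ignition loss, yield, the six compositions, glass mass, the totals), exactly as printed in either problem or answer.
Material-by-material LOI:
  Barium carbonate: 101.4 × 0.2240 = 22.71 lb
  Mg3Si4O10(OH)2: 164.3 × 0.04990 = 8.199 lb
  Quartz sand: 35.18 × 0.002100 = 0.07388 lb
  ZrSiO4: 51.50 × 0.001000 = 0.05150 lb
  Sodium carbonate: 152.7 × 0.4170 = 63.68 lb
  Na-feldspar: 158.1 × 0.01300 = 2.055 lb
Total LOI = 96.77 lb
Glass = batch − LOI = 663.2 − 96.77 = 566.4 lb

LOI loss = 96.77 lb; glass = 566.4 lb; yield = 85.41%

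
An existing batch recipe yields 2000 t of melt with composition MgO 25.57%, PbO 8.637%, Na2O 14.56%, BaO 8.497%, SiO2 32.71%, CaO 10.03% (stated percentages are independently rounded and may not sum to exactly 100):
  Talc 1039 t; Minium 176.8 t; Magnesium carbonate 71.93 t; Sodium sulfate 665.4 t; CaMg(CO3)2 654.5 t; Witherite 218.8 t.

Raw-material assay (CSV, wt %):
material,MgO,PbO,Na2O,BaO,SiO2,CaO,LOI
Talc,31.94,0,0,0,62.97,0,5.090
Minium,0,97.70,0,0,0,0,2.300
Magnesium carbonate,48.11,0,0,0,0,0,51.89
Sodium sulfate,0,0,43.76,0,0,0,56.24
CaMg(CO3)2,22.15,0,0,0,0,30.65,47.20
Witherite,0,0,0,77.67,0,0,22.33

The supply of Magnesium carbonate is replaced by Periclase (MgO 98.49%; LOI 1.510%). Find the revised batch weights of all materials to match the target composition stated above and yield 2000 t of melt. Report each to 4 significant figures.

In-progress results are shown rounded to four significant figures when written out — every computation runs at exact precision end to end; each reported result is rounded just once; the derived quantities (ignition loss, totals, glass mass, the yield, the six compositions) are carried in exact precision using the weight values for 2000 t of glass, as they appear in the question or the answer.
Oxide-by-oxide targets in 2000 t melt:
  MgO: 25.57% × 2000 = 511.4 t
  PbO: 8.637% × 2000 = 172.7 t
  Na2O: 14.56% × 2000 = 291.2 t
  BaO: 8.497% × 2000 = 169.9 t
  SiO2: 32.71% × 2000 = 654.2 t
  CaO: 10.03% × 2000 = 200.6 t
Verifying the oxide balance using the reported weights, on the stated basis (oxide sums agree with the targets inside rounding margins):
  MgO: 1039·0.3194 + 35.13·0.9849 + 654.5·0.2215 = 511.4 t (target 511.4 t)
  PbO: 176.8·0.9770 = 172.7 t (target 172.7 t)
  Na2O: 665.4·0.4376 = 291.2 t (target 291.2 t)
  BaO: 218.8·0.7767 = 169.9 t (target 169.9 t)
  SiO2: 1039·0.6297 = 654.3 t (target 654.2 t)
  CaO: 654.5·0.3065 = 200.6 t (target 200.6 t)
The glass-mass cross-check: the batch minus its LOI: 2000 t (the targets, summed, come to 2000 t; the stated basis being 2000 t — gaps are rounding artifacts).
Batch total: Σ batch = 2790 t; ignition loss, Σ(batch × LOI) = 789.5 t; yield, glass over the total, = 71.70%.

Revised batch per 2000 t melt:
  Talc: 1039 t
  Minium: 176.8 t
  Periclase: 35.13 t
  Sodium sulfate: 665.4 t
  CaMg(CO3)2: 654.5 t
  Witherite: 218.8 t
Total batch = 2790 t; LOI loss = 789.5 t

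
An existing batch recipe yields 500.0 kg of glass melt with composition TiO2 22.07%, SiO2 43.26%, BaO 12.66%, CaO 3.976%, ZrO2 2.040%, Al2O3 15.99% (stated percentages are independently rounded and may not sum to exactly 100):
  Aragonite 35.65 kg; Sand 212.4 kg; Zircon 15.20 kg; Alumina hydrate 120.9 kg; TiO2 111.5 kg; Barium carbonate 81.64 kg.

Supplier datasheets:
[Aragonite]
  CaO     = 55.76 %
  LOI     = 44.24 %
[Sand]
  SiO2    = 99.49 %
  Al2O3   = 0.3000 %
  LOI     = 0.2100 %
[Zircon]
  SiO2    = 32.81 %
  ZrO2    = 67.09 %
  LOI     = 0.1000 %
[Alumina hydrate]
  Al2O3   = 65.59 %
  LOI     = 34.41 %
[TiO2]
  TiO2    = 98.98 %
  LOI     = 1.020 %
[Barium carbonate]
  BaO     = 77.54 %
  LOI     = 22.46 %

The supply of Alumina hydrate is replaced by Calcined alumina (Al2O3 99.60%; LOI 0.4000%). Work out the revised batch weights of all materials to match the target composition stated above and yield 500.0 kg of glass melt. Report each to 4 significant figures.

Revised batch per 500.0 kg glass melt:
  Aragonite: 35.65 kg
  Sand: 212.4 kg
  Zircon: 15.20 kg
  Calcined alumina: 79.63 kg
  TiO2: 111.5 kg
  Barium carbonate: 81.64 kg
Total batch = 536.0 kg; LOI loss = 36.02 kg

All arithmetic keeps full float precision from start to finish. The intermediate values are shown rounded to four significant digits alongside each step — every reported number is rounded just once — the derived quantities are computed at exact precision (LOI, glass mass, the six compositions, totals, yield) starting from the weights at 500.0 kg of glass, exactly as printed in the problem or answer text.
Target masses of each oxide per 500.0 kg glass melt:
  TiO2: 22.07% × 500.0 = 110.4 kg
  SiO2: 43.26% × 500.0 = 216.3 kg
  BaO: 12.66% × 500.0 = 63.30 kg
  CaO: 3.976% × 500.0 = 19.88 kg
  ZrO2: 2.040% × 500.0 = 10.20 kg
  Al2O3: 15.99% × 500.0 = 79.95 kg
Mass-balance tally per oxide using the reported weights, relative to the basis at hand (sum by sum, the targets are met exact up to rounding of places):
  TiO2: 111.5·0.9898 = 110.4 kg (target 110.4 kg)
  SiO2: 212.4·0.9949 + 15.20·0.3281 = 216.3 kg (target 216.3 kg)
  BaO: 81.64·0.7754 = 63.30 kg (target 63.30 kg)
  CaO: 35.65·0.5576 = 19.88 kg (target 19.88 kg)
  ZrO2: 15.20·0.6709 = 10.20 kg (target 10.20 kg)
  Al2O3: 212.4·0.003000 + 79.63·0.9960 = 79.95 kg (target 79.95 kg)
Glass mass check: net batch after ignition = 500.0 kg (per-oxide target masses sum to 500.0 kg; against the stated basis, 500.0 kg — any gap is answer rounding).
Total batch = Σ batch = 536.0 kg; Σ batch·LOI gives LOI loss = 36.02 kg; yield: glass divided by total = 93.28%.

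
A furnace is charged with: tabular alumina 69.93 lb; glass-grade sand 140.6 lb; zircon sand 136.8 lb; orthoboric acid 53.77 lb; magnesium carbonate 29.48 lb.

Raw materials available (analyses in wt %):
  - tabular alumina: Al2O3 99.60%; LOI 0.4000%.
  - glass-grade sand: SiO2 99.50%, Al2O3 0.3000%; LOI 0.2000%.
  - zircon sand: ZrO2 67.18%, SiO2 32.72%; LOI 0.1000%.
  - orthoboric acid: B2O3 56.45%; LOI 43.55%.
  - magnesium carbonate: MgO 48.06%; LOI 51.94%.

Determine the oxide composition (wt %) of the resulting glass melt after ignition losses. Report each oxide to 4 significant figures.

Glass mass = 391.2 lb (batch 430.6 − LOI 39.43).
Composition: ZrO2 23.50%, SiO2 47.21%, MgO 3.622%, Al2O3 17.91%, B2O3 7.760%

Full float precision is held end to end. In-progress results are shown rounded to four significant digits across the worked steps. Every reported value is rounded only once — derived quantities, which include five oxide percentages, ignition loss, totals, yield, glass mass, are rebuilt at full float precision, as given in the question or the answer, from the batch weights for 391.2 lb of glass.
Delivered oxide masses:
  ZrO2: 136.8·0.6718 = 91.90 lb
  SiO2: 140.6·0.9950 + 136.8·0.3272 = 184.7 lb
  MgO: 29.48·0.4806 = 14.17 lb
  Al2O3: 69.93·0.9960 + 140.6·0.003000 = 70.07 lb
  B2O3: 53.77·0.5645 = 30.35 lb
LOI: 69.93·0.004000 + 140.6·0.002000 + 136.8·0.001000 + 53.77·0.4355 + 29.48·0.5194 = 39.43 lb
Glass = total batch minus LOI = 430.6 − 39.43 = 391.2 lb (matching Σ of the oxides)
oxide / glass × 100 gives the wt %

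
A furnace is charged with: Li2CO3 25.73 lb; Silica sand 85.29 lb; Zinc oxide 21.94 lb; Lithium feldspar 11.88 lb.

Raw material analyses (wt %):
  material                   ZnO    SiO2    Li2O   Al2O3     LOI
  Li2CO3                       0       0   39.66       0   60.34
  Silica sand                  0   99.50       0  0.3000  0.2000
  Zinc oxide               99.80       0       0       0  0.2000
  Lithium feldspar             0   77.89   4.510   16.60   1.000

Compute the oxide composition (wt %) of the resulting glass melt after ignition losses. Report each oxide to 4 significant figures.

Glass mass = 129.0 lb (batch 144.8 − LOI 15.86).
Composition: ZnO 16.98%, SiO2 72.97%, Li2O 8.327%, Al2O3 1.727%

Mid-chain values are displayed with 4-significant-figure rounding as written. Full precision is carried all the way through; each reported figure undergoes a single rounding; the derived quantities are rebuilt in full precision (yield, net glass mass, ignition loss, four oxide percentages, totals) using the weight values at 129.0 lb of glass as written in either problem or answer.
Oxide masses out of the charge:
  ZnO: 21.94·0.9980 = 21.90 lb
  SiO2: 85.29·0.9950 + 11.88·0.7789 = 94.12 lb
  Li2O: 25.73·0.3966 + 11.88·0.04510 = 10.74 lb
  Al2O3: 85.29·0.003000 + 11.88·0.1660 = 2.228 lb
LOI: 25.73·0.6034 + 85.29·0.002000 + 21.94·0.002000 + 11.88·0.01000 = 15.86 lb
Net of LOI, the glass mass = 144.8 − 15.86 = 129.0 lb (consistent with Σ oxide mass)
wt %: oxide over glass, times 100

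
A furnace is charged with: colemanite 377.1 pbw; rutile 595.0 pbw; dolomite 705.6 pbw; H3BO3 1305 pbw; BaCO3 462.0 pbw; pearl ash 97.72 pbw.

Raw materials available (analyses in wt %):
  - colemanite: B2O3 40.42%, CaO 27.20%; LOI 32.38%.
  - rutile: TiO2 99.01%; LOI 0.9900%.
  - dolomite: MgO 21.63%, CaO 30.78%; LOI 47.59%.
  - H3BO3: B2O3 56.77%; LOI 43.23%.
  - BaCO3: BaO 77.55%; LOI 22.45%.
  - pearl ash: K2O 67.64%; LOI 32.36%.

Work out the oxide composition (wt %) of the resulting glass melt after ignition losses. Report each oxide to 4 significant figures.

Working values appear (rounded to 4 significant figures) in the printout; all internal work maintains full float precision end to end; every reported figure includes exactly one rounding. All derived quantities (glass mass, the totals, yield, the six compositions, LOI) are re-derived from the weighed amounts at 2379 pbw of glass in full precision, exactly as printed in question or answer.
Per-oxide mass from batch:
  K2O: 97.72·0.6764 = 66.10 pbw
  MgO: 705.6·0.2163 = 152.6 pbw
  B2O3: 377.1·0.4042 + 1305·0.5677 = 893.3 pbw
  BaO: 462.0·0.7755 = 358.3 pbw
  CaO: 377.1·0.2720 + 705.6·0.3078 = 319.8 pbw
  TiO2: 595.0·0.9901 = 589.1 pbw
LOI: 377.1·0.3238 + 595.0·0.009900 + 705.6·0.4759 + 1305·0.4323 + 462.0·0.2245 + 97.72·0.3236 = 1163 pbw
Glass mass = batch − LOI = 3542 − 1163 = 2379 pbw (consistent with Σ oxide mass)
each wt % is 100 × oxide ÷ glass

Glass mass = 2379 pbw (batch 3542 − LOI 1163).
Composition: K2O 2.778%, MgO 6.415%, B2O3 37.55%, BaO 15.06%, CaO 13.44%, TiO2 24.76%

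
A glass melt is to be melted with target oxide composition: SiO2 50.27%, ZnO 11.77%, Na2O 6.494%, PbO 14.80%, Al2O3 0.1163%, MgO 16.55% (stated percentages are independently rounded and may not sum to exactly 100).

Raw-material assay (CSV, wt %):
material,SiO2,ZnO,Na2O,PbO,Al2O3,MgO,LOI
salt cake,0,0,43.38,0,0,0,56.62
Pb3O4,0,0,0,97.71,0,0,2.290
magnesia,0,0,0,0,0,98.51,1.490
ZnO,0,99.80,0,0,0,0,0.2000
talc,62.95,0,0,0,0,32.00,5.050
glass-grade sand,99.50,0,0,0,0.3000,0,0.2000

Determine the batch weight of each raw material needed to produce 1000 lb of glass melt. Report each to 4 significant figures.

Full precision is maintained from start to finish — intermediates are shown with 4-significant-figure rounding when written out; each reported value is rounded once only; derived quantities are computed using the weight values on 1000 lb of glass at exact precision (the yield, the totals, net glass mass, ignition loss, the six compositions), precisely as stated by question or answer.
Target oxide masses per 1000 lb glass melt:
  SiO2: 50.27% × 1000 = 502.7 lb
  ZnO: 11.77% × 1000 = 117.7 lb
  Na2O: 6.494% × 1000 = 64.94 lb
  PbO: 14.80% × 1000 = 148.0 lb
  Al2O3: 0.1163% × 1000 = 1.163 lb
  MgO: 16.55% × 1000 = 165.5 lb
Verifying the oxide balance from the weights as reported, at the basis given (sum by sum, the targets are met within answer rounding):
  SiO2: 185.8·0.6295 + 387.7·0.9950 = 502.7 lb (target 502.7 lb)
  ZnO: 117.9·0.9980 = 117.7 lb (target 117.7 lb)
  Na2O: 149.7·0.4338 = 64.94 lb (target 64.94 lb)
  PbO: 151.5·0.9771 = 148.0 lb (target 148.0 lb)
  Al2O3: 387.7·0.003000 = 1.163 lb (target 1.163 lb)
  MgO: 107.6·0.9851 + 185.8·0.3200 = 165.5 lb (target 165.5 lb)
Glass mass check: whole batch net of LOI = 1000 lb (summing oxide targets gives 1000 lb; stated basis 1000 lb — a pure rounding effect).
Batch grand total — Σ batch = 1100 lb; LOI loss = Σ batch·LOI = 100.2 lb; yield: glass divided by total = 90.89%.

Batch per 1000 lb glass melt:
  salt cake: 149.7 lb
  Pb3O4: 151.5 lb
  magnesia: 107.6 lb
  ZnO: 117.9 lb
  talc: 185.8 lb
  glass-grade sand: 387.7 lb
Total batch = 1100 lb; LOI loss = 100.2 lb; yield = 90.89%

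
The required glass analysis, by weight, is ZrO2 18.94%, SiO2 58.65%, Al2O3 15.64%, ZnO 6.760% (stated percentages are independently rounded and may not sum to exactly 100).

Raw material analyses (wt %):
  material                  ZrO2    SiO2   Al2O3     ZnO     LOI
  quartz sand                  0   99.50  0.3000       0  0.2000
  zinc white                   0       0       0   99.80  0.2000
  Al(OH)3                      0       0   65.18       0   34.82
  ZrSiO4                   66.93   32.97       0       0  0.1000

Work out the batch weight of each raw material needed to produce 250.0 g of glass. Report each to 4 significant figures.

Batch per 250.0 g glass:
  quartz sand: 123.9 g
  zinc white: 16.93 g
  Al(OH)3: 59.42 g
  ZrSiO4: 70.75 g
Total batch = 271.0 g; LOI loss = 21.04 g; yield = 92.24%

Working values are printed, rounded to 4 significant figures, as written. Each numeric step runs at full precision through every step. Exactly one rounding goes into every reported value. Derived quantities (the totals, net glass mass, the four compositions, LOI, the yield) are re-derived at full float precision using the weight values on 250.0 g of glass precisely as stated by the problem or answer text.
Target masses of each oxide per 250.0 g glass:
  ZrO2: 18.94% × 250.0 = 47.35 g
  SiO2: 58.65% × 250.0 = 146.6 g
  Al2O3: 15.64% × 250.0 = 39.10 g
  ZnO: 6.760% × 250.0 = 16.90 g
Checking each oxide sum applying the batch weights above, for the quoted basis mass (sum by sum, the targets are met once rounding is allowed for):
  ZrO2: 70.75·0.6693 = 47.35 g (target 47.35 g)
  SiO2: 123.9·0.9950 + 70.75·0.3297 = 146.6 g (target 146.6 g)
  Al2O3: 123.9·0.003000 + 59.42·0.6518 = 39.10 g (target 39.10 g)
  ZnO: 16.93·0.9980 = 16.90 g (target 16.90 g)
Auditing the glass mass value: total charge less LOI = 250.0 g (per-oxide target masses sum to 250.0 g; versus the stated basis of 250.0 g — any gap is answer rounding).
Batch total: Σ batch = 271.0 g; LOI loss = Σ batch·LOI = 21.04 g; yield: glass divided by total = 92.24%.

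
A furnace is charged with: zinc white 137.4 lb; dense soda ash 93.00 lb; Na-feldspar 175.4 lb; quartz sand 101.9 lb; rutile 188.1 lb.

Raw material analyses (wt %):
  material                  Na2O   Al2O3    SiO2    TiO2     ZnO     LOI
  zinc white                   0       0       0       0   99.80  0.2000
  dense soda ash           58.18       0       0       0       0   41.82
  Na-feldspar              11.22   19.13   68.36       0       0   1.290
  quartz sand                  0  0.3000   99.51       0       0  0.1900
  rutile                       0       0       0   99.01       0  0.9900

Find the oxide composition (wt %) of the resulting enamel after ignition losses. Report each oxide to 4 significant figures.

Intermediates are printed rounded to 4 significant figures in the printout — the working math runs at full precision through the solve; a single rounding produces each reported result — all derived quantities (ignition loss, five oxide percentages, net glass mass, yield, totals) are carried from the batch weights at 652.3 lb of glass in full float precision precisely as stated by question or answer.
Per-oxide mass from batch:
  Na2O: 93.00·0.5818 + 175.4·0.1122 = 73.79 lb
  Al2O3: 175.4·0.1913 + 101.9·0.003000 = 33.86 lb
  SiO2: 175.4·0.6836 + 101.9·0.9951 = 221.3 lb
  TiO2: 188.1·0.9901 = 186.2 lb
  ZnO: 137.4·0.9980 = 137.1 lb
LOI: 137.4·0.002000 + 93.00·0.4182 + 175.4·0.01290 + 101.9·0.001900 + 188.1·0.009900 = 43.49 lb
The glass mass, total less LOI, = 695.8 − 43.49 = 652.3 lb (consistent with Σ oxide mass)
percent share: oxide ÷ glass, ×100

Glass mass = 652.3 lb (batch 695.8 − LOI 43.49).
Composition: Na2O 11.31%, Al2O3 5.191%, SiO2 33.93%, TiO2 28.55%, ZnO 21.02%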